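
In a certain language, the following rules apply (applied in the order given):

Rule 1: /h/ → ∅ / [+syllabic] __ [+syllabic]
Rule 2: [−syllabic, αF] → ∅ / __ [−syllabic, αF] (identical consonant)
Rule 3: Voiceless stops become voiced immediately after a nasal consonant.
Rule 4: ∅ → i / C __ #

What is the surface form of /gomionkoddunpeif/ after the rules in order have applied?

gomiongodunbeifi

Rule 1 (intervocalic h-deletion): no segment meets the environment; /gomionkoddunpeif/ is unchanged.
Rule 2 (degemination): /dd/ is a geminate; the first /d/ deletes. /gomionkoddunpeif/ → gomionkodunpeif.
Rule 3 (post-nasal voicing): /k/ is a voiceless stop immediately after the nasal /n/, so it voices to [g]. /p/ is a voiceless stop immediately after the nasal /n/, so it voices to [b]. /gomionkodunpeif/ → gomiongodunbeif.
Rule 4 (final i-epenthesis): the form ends in the consonant /f/, so [i] is inserted word-finally. /gomiongodunbeif/ → gomiongodunbeifi.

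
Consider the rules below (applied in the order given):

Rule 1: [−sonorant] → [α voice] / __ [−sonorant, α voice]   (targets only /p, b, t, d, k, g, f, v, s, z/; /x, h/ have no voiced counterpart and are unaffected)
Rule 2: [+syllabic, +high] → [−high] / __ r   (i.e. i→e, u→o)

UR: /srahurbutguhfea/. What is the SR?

srahorbudguhfea

Rule 1 (regressive voicing assimilation): /t/ precedes the voiced obstruent /g/, so it voices to [d] by assimilation. /srahurbutguhfea/ → srahurbudguhfea.
Rule 2 (pre-rhotic lowering): /u/ is a high vowel immediately before /r/, so it lowers to [o]. /srahurbudguhfea/ → srahorbudguhfea.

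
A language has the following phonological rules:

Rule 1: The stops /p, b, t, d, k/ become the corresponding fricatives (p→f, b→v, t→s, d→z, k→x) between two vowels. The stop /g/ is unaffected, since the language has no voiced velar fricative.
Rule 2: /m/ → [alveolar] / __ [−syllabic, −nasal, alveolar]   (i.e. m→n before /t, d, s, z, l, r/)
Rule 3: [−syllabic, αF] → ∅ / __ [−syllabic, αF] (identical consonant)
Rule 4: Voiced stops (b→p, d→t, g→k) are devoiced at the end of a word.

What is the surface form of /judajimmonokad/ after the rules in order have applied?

juzajimonoxat

Rule 1 (intervocalic spirantization): /d/ is a stop between vowels /u/ and /a/, so it spirantizes to the fricative [z]. /k/ is a stop between vowels /o/ and /a/, so it spirantizes to the fricative [x]. /judajimmonokad/ → juzajimmonoxad.
Rule 2 (nasal place assimilation): no segment meets the environment; /juzajimmonoxad/ is unchanged.
Rule 3 (degemination): /mm/ is a geminate; the first /m/ deletes. /juzajimmonoxad/ → juzajimonoxad.
Rule 4 (final devoicing): /d/ is a voiced stop in word-final position, so it devoices to [t]. /juzajimonoxad/ → juzajimonoxat.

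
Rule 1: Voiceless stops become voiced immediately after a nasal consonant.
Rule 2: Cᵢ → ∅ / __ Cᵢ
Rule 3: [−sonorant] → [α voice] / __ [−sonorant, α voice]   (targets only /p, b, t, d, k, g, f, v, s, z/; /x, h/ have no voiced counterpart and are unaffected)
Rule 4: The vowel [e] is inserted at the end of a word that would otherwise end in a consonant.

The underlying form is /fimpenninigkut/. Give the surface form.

fimbeninikkute

Rule 1 (post-nasal voicing): /p/ is a voiceless stop immediately after the nasal /m/, so it voices to [b]. /fimpenninigkut/ → fimbenninigkut.
Rule 2 (degemination): /nn/ is a geminate; the first /n/ deletes. /fimbenninigkut/ → fimbeninigkut.
Rule 3 (regressive voicing assimilation): /g/ precedes the voiceless obstruent /k/, so it devoices to [k] by assimilation. /fimbeninigkut/ → fimbeninikkut.
Rule 4 (final e-epenthesis): the form ends in the consonant /t/, so [e] is inserted word-finally. /fimbeninikkut/ → fimbeninikkute.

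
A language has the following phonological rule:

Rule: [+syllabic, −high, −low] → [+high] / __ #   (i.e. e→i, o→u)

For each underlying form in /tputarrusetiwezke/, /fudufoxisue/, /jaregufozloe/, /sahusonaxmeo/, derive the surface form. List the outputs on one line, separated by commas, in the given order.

/tputarrusetiwezke/: /e/ is a mid vowel in word-final position, so it raises to [i]. → [tputarrusetiwezki].
/fudufoxisue/: /e/ is a mid vowel in word-final position, so it raises to [i]. → [fudufoxisui].
/jaregufozloe/: /e/ is a mid vowel in word-final position, so it raises to [i]. → [jaregufozloi].
/sahusonaxmeo/: /o/ is a mid vowel in word-final position, so it raises to [u]. → [sahusonaxmeu].

tputarrusetiwezki, fudufoxisui, jaregufozloi, sahusonaxmeu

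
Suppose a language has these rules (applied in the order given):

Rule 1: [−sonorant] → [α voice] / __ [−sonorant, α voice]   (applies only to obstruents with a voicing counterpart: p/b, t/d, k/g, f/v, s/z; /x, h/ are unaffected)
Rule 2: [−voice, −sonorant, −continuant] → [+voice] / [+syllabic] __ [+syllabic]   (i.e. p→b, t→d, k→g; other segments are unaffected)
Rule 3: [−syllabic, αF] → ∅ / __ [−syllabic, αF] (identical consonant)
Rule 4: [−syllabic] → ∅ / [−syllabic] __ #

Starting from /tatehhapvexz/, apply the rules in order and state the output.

Rule 1 (regressive voicing assimilation): /p/ precedes the voiced obstruent /v/, so it voices to [b] by assimilation. /tatehhapvexz/ → tatehhabvexz.
Rule 2 (intervocalic voicing): /t/ is a voiceless stop between vowels /a/ and /e/, so it voices to [d]. /tatehhabvexz/ → tadehhabvexz.
Rule 3 (degemination): /hh/ is a geminate; the first /h/ deletes. /tadehhabvexz/ → tadehabvexz.
Rule 4 (final cluster simplification): /z/ is the second consonant of a word-final cluster /xz/, so it deletes. /tadehabvexz/ → tadehabvex.

tadehabvex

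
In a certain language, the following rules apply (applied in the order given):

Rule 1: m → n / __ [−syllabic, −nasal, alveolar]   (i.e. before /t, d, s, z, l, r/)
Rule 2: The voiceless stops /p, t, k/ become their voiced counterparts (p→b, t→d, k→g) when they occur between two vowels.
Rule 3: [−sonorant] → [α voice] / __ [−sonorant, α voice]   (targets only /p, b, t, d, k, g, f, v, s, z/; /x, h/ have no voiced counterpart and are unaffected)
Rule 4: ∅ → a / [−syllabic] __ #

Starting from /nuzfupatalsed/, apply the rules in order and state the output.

Rule 1 (nasal place assimilation): no segment meets the environment; /nuzfupatalsed/ is unchanged.
Rule 2 (intervocalic voicing): /p/ is a voiceless stop between vowels /u/ and /a/, so it voices to [b]. /t/ is a voiceless stop between vowels /a/ and /a/, so it voices to [d]. /nuzfupatalsed/ → nuzfubadalsed.
Rule 3 (regressive voicing assimilation): /z/ precedes the voiceless obstruent /f/, so it devoices to [s] by assimilation. /nuzfubadalsed/ → nusfubadalsed.
Rule 4 (final a-epenthesis): the form ends in the consonant /d/, so [a] is inserted word-finally. /nusfubadalsed/ → nusfubadalseda.

nusfubadalseda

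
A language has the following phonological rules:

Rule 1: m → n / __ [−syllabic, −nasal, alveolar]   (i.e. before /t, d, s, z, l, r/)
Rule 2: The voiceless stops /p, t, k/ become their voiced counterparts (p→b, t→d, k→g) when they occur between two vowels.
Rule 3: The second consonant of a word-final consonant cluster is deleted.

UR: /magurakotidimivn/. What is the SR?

Rule 1 (nasal place assimilation): no segment meets the environment; /magurakotidimivn/ is unchanged.
Rule 2 (intervocalic voicing): /k/ is a voiceless stop between vowels /a/ and /o/, so it voices to [g]. /t/ is a voiceless stop between vowels /o/ and /i/, so it voices to [d]. /magurakotidimivn/ → maguragodidimivn.
Rule 3 (final cluster simplification): /n/ is the second consonant of a word-final cluster /vn/, so it deletes. /maguragodidimivn/ → maguragodidimiv.

maguragodidimiv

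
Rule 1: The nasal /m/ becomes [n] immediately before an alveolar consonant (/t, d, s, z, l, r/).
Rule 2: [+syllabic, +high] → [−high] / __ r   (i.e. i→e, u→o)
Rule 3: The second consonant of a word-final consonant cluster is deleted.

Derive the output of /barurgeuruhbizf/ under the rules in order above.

barorgeoruhbiz

Rule 1 (nasal place assimilation): no segment meets the environment; /barurgeuruhbizf/ is unchanged.
Rule 2 (pre-rhotic lowering): /u/ is a high vowel immediately before /r/, so it lowers to [o]. /u/ is a high vowel immediately before /r/, so it lowers to [o]. /barurgeuruhbizf/ → barorgeoruhbizf.
Rule 3 (final cluster simplification): /f/ is the second consonant of a word-final cluster /zf/, so it deletes. /barorgeoruhbizf/ → barorgeoruhbiz.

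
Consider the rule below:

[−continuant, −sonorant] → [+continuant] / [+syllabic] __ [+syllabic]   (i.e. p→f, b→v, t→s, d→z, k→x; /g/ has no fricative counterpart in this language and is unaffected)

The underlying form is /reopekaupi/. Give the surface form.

/p/ is a stop between vowels /o/ and /e/, so it spirantizes to the fricative [f].
/k/ is a stop between vowels /e/ and /a/, so it spirantizes to the fricative [x].
/p/ is a stop between vowels /u/ and /i/, so it spirantizes to the fricative [f].
Surface form: [reofexaufi].

reofexaufi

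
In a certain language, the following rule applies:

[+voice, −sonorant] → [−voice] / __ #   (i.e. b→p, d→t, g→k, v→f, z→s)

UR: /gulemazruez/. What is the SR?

gulemazrues

Scanning /gulemazruez/: /g/ at position 1 is not in the conditioning environment; /z/ at position 7 is not in the conditioning environment; /z/ is a voiced obstruent in word-final position, so it devoices to [s].
Result: [gulemazrues].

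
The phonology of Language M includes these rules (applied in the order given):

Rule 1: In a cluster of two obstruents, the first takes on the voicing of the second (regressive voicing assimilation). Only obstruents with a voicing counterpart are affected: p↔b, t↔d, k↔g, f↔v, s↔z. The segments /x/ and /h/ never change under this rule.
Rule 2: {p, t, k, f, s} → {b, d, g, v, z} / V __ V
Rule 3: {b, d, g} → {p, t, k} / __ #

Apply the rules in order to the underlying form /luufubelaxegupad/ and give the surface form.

luuvubelaxegubat

Rule 1 (regressive voicing assimilation): no segment meets the environment; /luufubelaxegupad/ is unchanged.
Rule 2 (intervocalic voicing): /f/ is a voiceless obstruent between vowels /u/ and /u/, so it voices to [v]. /p/ is a voiceless obstruent between vowels /u/ and /a/, so it voices to [b]. /luufubelaxegupad/ → luuvubelaxegubad.
Rule 3 (final devoicing): /d/ is a voiced stop in word-final position, so it devoices to [t]. /luuvubelaxegubad/ → luuvubelaxegubat.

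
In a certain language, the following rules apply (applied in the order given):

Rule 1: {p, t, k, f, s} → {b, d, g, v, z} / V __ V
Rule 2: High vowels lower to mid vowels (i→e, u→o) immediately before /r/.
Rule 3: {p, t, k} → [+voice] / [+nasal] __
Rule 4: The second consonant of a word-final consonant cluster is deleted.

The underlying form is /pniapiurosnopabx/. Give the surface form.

pniabiorosnobab

Rule 1 (intervocalic voicing): /p/ is a voiceless obstruent between vowels /a/ and /i/, so it voices to [b]. /p/ is a voiceless obstruent between vowels /o/ and /a/, so it voices to [b]. /pniapiurosnopabx/ → pniabiurosnobabx.
Rule 2 (pre-rhotic lowering): /u/ is a high vowel immediately before /r/, so it lowers to [o]. /pniabiurosnobabx/ → pniabiorosnobabx.
Rule 3 (post-nasal voicing): no segment meets the environment; /pniabiorosnobabx/ is unchanged.
Rule 4 (final cluster simplification): /x/ is the second consonant of a word-final cluster /bx/, so it deletes. /pniabiorosnobabx/ → pniabiorosnobab.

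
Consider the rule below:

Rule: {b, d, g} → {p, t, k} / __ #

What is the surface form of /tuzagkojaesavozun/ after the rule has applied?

No segment of /tuzagkojaesavozun/ meets the structural description of the rule, so the form surfaces unchanged.

tuzagkojaesavozun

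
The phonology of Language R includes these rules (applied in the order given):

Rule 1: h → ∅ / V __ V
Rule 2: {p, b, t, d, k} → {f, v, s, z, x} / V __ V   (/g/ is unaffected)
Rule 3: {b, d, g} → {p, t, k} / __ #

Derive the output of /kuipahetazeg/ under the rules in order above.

Rule 1 (intervocalic h-deletion): /h/ occurs between vowels /a/ and /e/, so it deletes. /kuipahetazeg/ → kuipaetazeg.
Rule 2 (intervocalic spirantization): /p/ is a stop between vowels /i/ and /a/, so it spirantizes to the fricative [f]. /t/ is a stop between vowels /e/ and /a/, so it spirantizes to the fricative [s]. /kuipaetazeg/ → kuifaesazeg.
Rule 3 (final devoicing): /g/ is a voiced stop in word-final position, so it devoices to [k]. /kuifaesazeg/ → kuifaesazek.

kuifaesazek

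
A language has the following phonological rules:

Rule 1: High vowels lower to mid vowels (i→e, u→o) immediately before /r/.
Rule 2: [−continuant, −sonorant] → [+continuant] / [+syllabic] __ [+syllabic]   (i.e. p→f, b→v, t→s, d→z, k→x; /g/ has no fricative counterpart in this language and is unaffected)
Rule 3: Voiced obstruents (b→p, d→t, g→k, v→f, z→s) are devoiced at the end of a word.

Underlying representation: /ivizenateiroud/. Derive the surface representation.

ivizenaseerout

Rule 1 (pre-rhotic lowering): /i/ is a high vowel immediately before /r/, so it lowers to [e]. /ivizenateiroud/ → ivizenateeroud.
Rule 2 (intervocalic spirantization): /t/ is a stop between vowels /a/ and /e/, so it spirantizes to the fricative [s]. /ivizenateeroud/ → ivizenaseeroud.
Rule 3 (final devoicing): /d/ is a voiced obstruent in word-final position, so it devoices to [t]. /ivizenaseeroud/ → ivizenaseerout.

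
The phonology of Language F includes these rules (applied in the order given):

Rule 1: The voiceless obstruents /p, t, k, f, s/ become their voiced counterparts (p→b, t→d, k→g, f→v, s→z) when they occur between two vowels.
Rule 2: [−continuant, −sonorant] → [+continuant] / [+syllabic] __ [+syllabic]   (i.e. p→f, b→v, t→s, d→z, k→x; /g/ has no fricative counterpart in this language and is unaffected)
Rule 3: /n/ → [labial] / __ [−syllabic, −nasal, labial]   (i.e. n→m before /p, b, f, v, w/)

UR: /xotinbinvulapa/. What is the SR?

xozimbimvulava

Rule 1 (intervocalic voicing): /t/ is a voiceless obstruent between vowels /o/ and /i/, so it voices to [d]. /p/ is a voiceless obstruent between vowels /a/ and /a/, so it voices to [b]. /xotinbinvulapa/ → xodinbinvulaba.
Rule 2 (intervocalic spirantization): /d/ is a stop between vowels /o/ and /i/, so it spirantizes to the fricative [z]. /b/ is a stop between vowels /a/ and /a/, so it spirantizes to the fricative [v]. /xodinbinvulaba/ → xozinbinvulava.
Rule 3 (nasal place assimilation): /n/ precedes the labial consonant /b/, so it assimilates in place to [m]. /n/ precedes the labial consonant /v/, so it assimilates in place to [m]. /xozinbinvulava/ → xozimbimvulava.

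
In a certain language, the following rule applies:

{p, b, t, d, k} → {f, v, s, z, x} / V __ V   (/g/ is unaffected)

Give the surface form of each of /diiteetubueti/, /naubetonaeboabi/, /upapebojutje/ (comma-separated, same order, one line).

/diiteetubueti/: /t/ is a stop between vowels /i/ and /e/, so it spirantizes to the fricative [s]. /t/ is a stop between vowels /e/ and /u/, so it spirantizes to the fricative [s]. /b/ is a stop between vowels /u/ and /u/, so it spirantizes to the fricative [v]. /t/ is a stop between vowels /e/ and /i/, so it spirantizes to the fricative [s]. → [diiseesuvuesi].
/naubetonaeboabi/: /b/ is a stop between vowels /u/ and /e/, so it spirantizes to the fricative [v]. /t/ is a stop between vowels /e/ and /o/, so it spirantizes to the fricative [s]. /b/ is a stop between vowels /e/ and /o/, so it spirantizes to the fricative [v]. /b/ is a stop between vowels /a/ and /i/, so it spirantizes to the fricative [v]. → [nauvesonaevoavi].
/upapebojutje/: /p/ is a stop between vowels /u/ and /a/, so it spirantizes to the fricative [f]. /p/ is a stop between vowels /a/ and /e/, so it spirantizes to the fricative [f]. /b/ is a stop between vowels /e/ and /o/, so it spirantizes to the fricative [v]. → [ufafevojutje].

diiseesuvuesi, nauvesonaevoavi, ufafevojutje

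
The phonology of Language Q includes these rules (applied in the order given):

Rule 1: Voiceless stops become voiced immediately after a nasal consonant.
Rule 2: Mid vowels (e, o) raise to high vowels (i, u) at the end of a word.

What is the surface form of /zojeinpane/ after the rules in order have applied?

Rule 1 (post-nasal voicing): /p/ is a voiceless stop immediately after the nasal /n/, so it voices to [b]. /zojeinpane/ → zojeinbane.
Rule 2 (final vowel raising): /e/ is a mid vowel in word-final position, so it raises to [i]. /zojeinbane/ → zojeinbani.

zojeinbani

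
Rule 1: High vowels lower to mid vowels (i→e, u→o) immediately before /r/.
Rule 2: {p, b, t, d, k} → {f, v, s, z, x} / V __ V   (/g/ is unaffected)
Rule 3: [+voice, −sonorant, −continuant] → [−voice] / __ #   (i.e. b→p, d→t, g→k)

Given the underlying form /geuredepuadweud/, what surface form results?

georezefuadweut

Rule 1 (pre-rhotic lowering): /u/ is a high vowel immediately before /r/, so it lowers to [o]. /geuredepuadweud/ → georedepuadweud.
Rule 2 (intervocalic spirantization): /d/ is a stop between vowels /e/ and /e/, so it spirantizes to the fricative [z]. /p/ is a stop between vowels /e/ and /u/, so it spirantizes to the fricative [f]. /georedepuadweud/ → georezefuadweud.
Rule 3 (final devoicing): /d/ is a voiced stop in word-final position, so it devoices to [t]. /georezefuadweud/ → georezefuadweut.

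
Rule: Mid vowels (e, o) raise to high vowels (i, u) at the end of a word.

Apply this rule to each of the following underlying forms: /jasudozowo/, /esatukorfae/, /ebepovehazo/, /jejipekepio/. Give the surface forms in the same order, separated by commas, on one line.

jasudozowu, esatukorfai, ebepovehazu, jejipekepiu

/jasudozowo/: /o/ is a mid vowel in word-final position, so it raises to [u]. → [jasudozowu].
/esatukorfae/: /e/ is a mid vowel in word-final position, so it raises to [i]. → [esatukorfai].
/ebepovehazo/: /o/ is a mid vowel in word-final position, so it raises to [u]. → [ebepovehazu].
/jejipekepio/: /o/ is a mid vowel in word-final position, so it raises to [u]. → [jejipekepiu].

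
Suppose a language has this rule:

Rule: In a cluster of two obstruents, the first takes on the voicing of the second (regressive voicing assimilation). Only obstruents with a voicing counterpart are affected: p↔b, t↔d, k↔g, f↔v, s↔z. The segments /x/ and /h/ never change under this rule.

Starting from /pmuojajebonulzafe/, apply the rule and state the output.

No segment of /pmuojajebonulzafe/ meets the structural description of the rule, so the form surfaces unchanged.

pmuojajebonulzafe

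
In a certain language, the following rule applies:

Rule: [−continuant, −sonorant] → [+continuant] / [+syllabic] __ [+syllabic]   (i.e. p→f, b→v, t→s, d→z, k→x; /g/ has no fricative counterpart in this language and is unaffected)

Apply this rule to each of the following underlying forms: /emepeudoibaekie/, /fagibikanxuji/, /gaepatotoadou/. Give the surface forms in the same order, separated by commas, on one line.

/emepeudoibaekie/: /p/ is a stop between vowels /e/ and /e/, so it spirantizes to the fricative [f]. /d/ is a stop between vowels /u/ and /o/, so it spirantizes to the fricative [z]. /b/ is a stop between vowels /i/ and /a/, so it spirantizes to the fricative [v]. /k/ is a stop between vowels /e/ and /i/, so it spirantizes to the fricative [x]. → [emefeuzoivaexie].
/fagibikanxuji/: /b/ is a stop between vowels /i/ and /i/, so it spirantizes to the fricative [v]. /k/ is a stop between vowels /i/ and /a/, so it spirantizes to the fricative [x]. → [fagivixanxuji].
/gaepatotoadou/: /p/ is a stop between vowels /e/ and /a/, so it spirantizes to the fricative [f]. /t/ is a stop between vowels /a/ and /o/, so it spirantizes to the fricative [s]. /t/ is a stop between vowels /o/ and /o/, so it spirantizes to the fricative [s]. /d/ is a stop between vowels /a/ and /o/, so it spirantizes to the fricative [z]. → [gaefasosoazou].

emefeuzoivaexie, fagivixanxuji, gaefasosoazou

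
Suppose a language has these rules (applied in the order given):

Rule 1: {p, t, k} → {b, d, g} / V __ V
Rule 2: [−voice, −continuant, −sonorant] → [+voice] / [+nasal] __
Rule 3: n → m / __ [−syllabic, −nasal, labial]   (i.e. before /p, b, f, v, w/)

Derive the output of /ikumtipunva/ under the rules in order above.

Rule 1 (intervocalic voicing): /k/ is a voiceless stop between vowels /i/ and /u/, so it voices to [g]. /p/ is a voiceless stop between vowels /i/ and /u/, so it voices to [b]. /ikumtipunva/ → igumtibunva.
Rule 2 (post-nasal voicing): /t/ is a voiceless stop immediately after the nasal /m/, so it voices to [d]. /igumtibunva/ → igumdibunva.
Rule 3 (nasal place assimilation): /n/ precedes the labial consonant /v/, so it assimilates in place to [m]. /igumdibunva/ → igumdibumva.

igumdibumva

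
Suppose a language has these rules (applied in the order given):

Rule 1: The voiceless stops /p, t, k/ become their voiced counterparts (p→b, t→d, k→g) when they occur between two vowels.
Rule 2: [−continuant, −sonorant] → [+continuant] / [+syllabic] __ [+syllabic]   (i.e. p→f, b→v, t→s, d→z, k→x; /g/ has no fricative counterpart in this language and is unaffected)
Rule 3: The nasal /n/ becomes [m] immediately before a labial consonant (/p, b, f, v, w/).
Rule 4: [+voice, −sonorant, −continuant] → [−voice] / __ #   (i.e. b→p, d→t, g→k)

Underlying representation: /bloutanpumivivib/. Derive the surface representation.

blouzampumivivip

Rule 1 (intervocalic voicing): /t/ is a voiceless stop between vowels /u/ and /a/, so it voices to [d]. /bloutanpumivivib/ → bloudanpumivivib.
Rule 2 (intervocalic spirantization): /d/ is a stop between vowels /u/ and /a/, so it spirantizes to the fricative [z]. /bloudanpumivivib/ → blouzanpumivivib.
Rule 3 (nasal place assimilation): /n/ precedes the labial consonant /p/, so it assimilates in place to [m]. /blouzanpumivivib/ → blouzampumivivib.
Rule 4 (final devoicing): /b/ is a voiced stop in word-final position, so it devoices to [p]. /blouzampumivivib/ → blouzampumivivip.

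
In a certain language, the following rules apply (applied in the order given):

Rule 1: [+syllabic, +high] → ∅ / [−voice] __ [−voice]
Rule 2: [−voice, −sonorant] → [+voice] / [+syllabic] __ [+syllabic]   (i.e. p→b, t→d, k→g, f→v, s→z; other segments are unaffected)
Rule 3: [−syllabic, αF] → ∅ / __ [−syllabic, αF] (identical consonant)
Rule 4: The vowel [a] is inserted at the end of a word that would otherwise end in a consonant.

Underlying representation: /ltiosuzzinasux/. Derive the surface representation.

ltiozuzinasxa

Rule 1 (high vowel syncope): /u/ is a high vowel flanked by voiceless consonants /s/ and /x/, so it deletes. /ltiosuzzinasux/ → ltiosuzzinasx.
Rule 2 (intervocalic voicing): /s/ is a voiceless obstruent between vowels /o/ and /u/, so it voices to [z]. /ltiosuzzinasx/ → ltiozuzzinasx.
Rule 3 (degemination): /zz/ is a geminate; the first /z/ deletes. /ltiozuzzinasx/ → ltiozuzinasx.
Rule 4 (final a-epenthesis): the form ends in the consonant /x/, so [a] is inserted word-finally. /ltiozuzinasx/ → ltiozuzinasxa.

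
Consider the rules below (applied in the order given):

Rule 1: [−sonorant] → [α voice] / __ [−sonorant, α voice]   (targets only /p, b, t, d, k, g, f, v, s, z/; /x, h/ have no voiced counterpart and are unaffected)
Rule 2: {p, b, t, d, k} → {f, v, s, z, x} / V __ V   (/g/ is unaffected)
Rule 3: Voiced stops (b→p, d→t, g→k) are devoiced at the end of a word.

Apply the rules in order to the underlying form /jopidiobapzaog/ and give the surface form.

jofiziovabzaok

Rule 1 (regressive voicing assimilation): /p/ precedes the voiced obstruent /z/, so it voices to [b] by assimilation. /jopidiobapzaog/ → jopidiobabzaog.
Rule 2 (intervocalic spirantization): /p/ is a stop between vowels /o/ and /i/, so it spirantizes to the fricative [f]. /d/ is a stop between vowels /i/ and /i/, so it spirantizes to the fricative [z]. /b/ is a stop between vowels /o/ and /a/, so it spirantizes to the fricative [v]. /jopidiobabzaog/ → jofiziovabzaog.
Rule 3 (final devoicing): /g/ is a voiced stop in word-final position, so it devoices to [k]. /jofiziovabzaog/ → jofiziovabzaok.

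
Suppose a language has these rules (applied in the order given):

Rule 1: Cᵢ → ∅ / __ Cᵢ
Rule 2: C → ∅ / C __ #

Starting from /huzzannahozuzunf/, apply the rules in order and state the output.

huzanahozuzun

Rule 1 (degemination): /zz/ is a geminate; the first /z/ deletes. /nn/ is a geminate; the first /n/ deletes. /huzzannahozuzunf/ → huzanahozuzunf.
Rule 2 (final cluster simplification): /f/ is the second consonant of a word-final cluster /nf/, so it deletes. /huzanahozuzunf/ → huzanahozuzun.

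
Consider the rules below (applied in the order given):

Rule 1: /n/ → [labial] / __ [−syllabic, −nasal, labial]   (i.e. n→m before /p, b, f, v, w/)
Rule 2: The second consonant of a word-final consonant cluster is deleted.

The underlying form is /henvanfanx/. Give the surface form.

Rule 1 (nasal place assimilation): /n/ precedes the labial consonant /v/, so it assimilates in place to [m]. /n/ precedes the labial consonant /f/, so it assimilates in place to [m]. /henvanfanx/ → hemvamfanx.
Rule 2 (final cluster simplification): /x/ is the second consonant of a word-final cluster /nx/, so it deletes. /hemvamfanx/ → hemvamfan.

hemvamfan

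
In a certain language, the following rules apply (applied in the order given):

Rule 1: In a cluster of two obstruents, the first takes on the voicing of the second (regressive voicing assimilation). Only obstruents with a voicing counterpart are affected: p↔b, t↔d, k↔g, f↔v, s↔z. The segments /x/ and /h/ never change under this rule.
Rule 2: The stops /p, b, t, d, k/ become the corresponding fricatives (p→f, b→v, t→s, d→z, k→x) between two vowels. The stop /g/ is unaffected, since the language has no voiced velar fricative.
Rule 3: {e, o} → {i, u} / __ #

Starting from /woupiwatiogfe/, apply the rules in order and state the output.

woufiwasiokfi

Rule 1 (regressive voicing assimilation): /g/ precedes the voiceless obstruent /f/, so it devoices to [k] by assimilation. /woupiwatiogfe/ → woupiwatiokfe.
Rule 2 (intervocalic spirantization): /p/ is a stop between vowels /u/ and /i/, so it spirantizes to the fricative [f]. /t/ is a stop between vowels /a/ and /i/, so it spirantizes to the fricative [s]. /woupiwatiokfe/ → woufiwasiokfe.
Rule 3 (final vowel raising): /e/ is a mid vowel in word-final position, so it raises to [i]. /woufiwasiokfe/ → woufiwasiokfi.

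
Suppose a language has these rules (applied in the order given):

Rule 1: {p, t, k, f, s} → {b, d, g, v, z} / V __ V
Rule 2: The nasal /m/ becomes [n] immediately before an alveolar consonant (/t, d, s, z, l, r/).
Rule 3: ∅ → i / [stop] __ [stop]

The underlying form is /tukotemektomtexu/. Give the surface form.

tugodemekitontexu

Rule 1 (intervocalic voicing): /k/ is a voiceless obstruent between vowels /u/ and /o/, so it voices to [g]. /t/ is a voiceless obstruent between vowels /o/ and /e/, so it voices to [d]. /tukotemektomtexu/ → tugodemektomtexu.
Rule 2 (nasal place assimilation): /m/ precedes the alveolar consonant /t/, so it assimilates in place to [n]. /tugodemektomtexu/ → tugodemektontexu.
Rule 3 (stop-cluster i-epenthesis): /k/ and /t/ form a stop–stop cluster, so [i] is inserted between them. /tugodemektontexu/ → tugodemekitontexu.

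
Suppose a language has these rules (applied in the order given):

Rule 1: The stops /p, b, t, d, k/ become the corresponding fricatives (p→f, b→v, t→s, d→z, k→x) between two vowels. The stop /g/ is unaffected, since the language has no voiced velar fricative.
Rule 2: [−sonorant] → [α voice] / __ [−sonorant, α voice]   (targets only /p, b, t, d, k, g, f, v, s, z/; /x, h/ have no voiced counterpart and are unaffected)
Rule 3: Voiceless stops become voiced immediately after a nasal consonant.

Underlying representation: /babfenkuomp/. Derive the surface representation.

Rule 1 (intervocalic spirantization): no segment meets the environment; /babfenkuomp/ is unchanged.
Rule 2 (regressive voicing assimilation): /b/ precedes the voiceless obstruent /f/, so it devoices to [p] by assimilation. /babfenkuomp/ → bapfenkuomp.
Rule 3 (post-nasal voicing): /k/ is a voiceless stop immediately after the nasal /n/, so it voices to [g]. /p/ is a voiceless stop immediately after the nasal /m/, so it voices to [b]. /bapfenkuomp/ → bapfenguomb.

bapfenguomb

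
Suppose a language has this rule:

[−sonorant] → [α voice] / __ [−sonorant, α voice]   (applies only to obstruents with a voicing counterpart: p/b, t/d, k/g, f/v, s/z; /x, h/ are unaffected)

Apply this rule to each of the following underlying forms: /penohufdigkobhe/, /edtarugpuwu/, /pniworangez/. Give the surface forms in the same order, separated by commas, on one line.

/penohufdigkobhe/: /f/ precedes the voiced obstruent /d/, so it voices to [v] by assimilation. /g/ precedes the voiceless obstruent /k/, so it devoices to [k] by assimilation. /b/ precedes the voiceless obstruent /h/, so it devoices to [p] by assimilation. → [penohuvdikkophe].
/edtarugpuwu/: /d/ precedes the voiceless obstruent /t/, so it devoices to [t] by assimilation. /g/ precedes the voiceless obstruent /p/, so it devoices to [k] by assimilation. → [ettarukpuwu].
/pniworangez/: the rule's environment is not met; surfaces unchanged as [pniworangez].

penohuvdikkophe, ettarukpuwu, pniworangez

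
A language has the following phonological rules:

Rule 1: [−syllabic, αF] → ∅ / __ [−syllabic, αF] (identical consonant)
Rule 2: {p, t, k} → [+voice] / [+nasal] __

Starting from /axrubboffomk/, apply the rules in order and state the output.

Rule 1 (degemination): /bb/ is a geminate; the first /b/ deletes. /ff/ is a geminate; the first /f/ deletes. /axrubboffomk/ → axrubofomk.
Rule 2 (post-nasal voicing): /k/ is a voiceless stop immediately after the nasal /m/, so it voices to [g]. /axrubofomk/ → axrubofomg.

axrubofomg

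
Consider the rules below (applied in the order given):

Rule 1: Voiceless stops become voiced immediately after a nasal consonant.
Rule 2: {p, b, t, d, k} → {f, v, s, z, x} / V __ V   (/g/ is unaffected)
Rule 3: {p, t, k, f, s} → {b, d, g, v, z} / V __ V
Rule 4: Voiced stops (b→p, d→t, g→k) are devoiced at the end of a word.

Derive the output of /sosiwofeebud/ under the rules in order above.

Rule 1 (post-nasal voicing): no segment meets the environment; /sosiwofeebud/ is unchanged.
Rule 2 (intervocalic spirantization): /b/ is a stop between vowels /e/ and /u/, so it spirantizes to the fricative [v]. /sosiwofeebud/ → sosiwofeevud.
Rule 3 (intervocalic voicing): /s/ is a voiceless obstruent between vowels /o/ and /i/, so it voices to [z]. /f/ is a voiceless obstruent between vowels /o/ and /e/, so it voices to [v]. /sosiwofeevud/ → soziwoveevud.
Rule 4 (final devoicing): /d/ is a voiced stop in word-final position, so it devoices to [t]. /soziwoveevud/ → soziwoveevut.

soziwoveevut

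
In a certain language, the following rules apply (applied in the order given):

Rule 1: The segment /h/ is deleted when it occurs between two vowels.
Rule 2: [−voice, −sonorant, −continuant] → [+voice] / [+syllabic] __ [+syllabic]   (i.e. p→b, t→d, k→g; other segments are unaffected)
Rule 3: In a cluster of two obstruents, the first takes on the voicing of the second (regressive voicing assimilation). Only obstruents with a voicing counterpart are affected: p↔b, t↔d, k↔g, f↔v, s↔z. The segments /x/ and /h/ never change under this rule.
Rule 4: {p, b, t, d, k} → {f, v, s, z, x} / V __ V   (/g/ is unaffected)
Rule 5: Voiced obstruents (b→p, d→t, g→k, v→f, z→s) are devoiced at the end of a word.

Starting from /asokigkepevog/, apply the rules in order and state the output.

asogikkevevok

Rule 1 (intervocalic h-deletion): no segment meets the environment; /asokigkepevog/ is unchanged.
Rule 2 (intervocalic voicing): /k/ is a voiceless stop between vowels /o/ and /i/, so it voices to [g]. /p/ is a voiceless stop between vowels /e/ and /e/, so it voices to [b]. /asokigkepevog/ → asogigkebevog.
Rule 3 (regressive voicing assimilation): /g/ precedes the voiceless obstruent /k/, so it devoices to [k] by assimilation. /asogigkebevog/ → asogikkebevog.
Rule 4 (intervocalic spirantization): /b/ is a stop between vowels /e/ and /e/, so it spirantizes to the fricative [v]. /asogikkebevog/ → asogikkevevog.
Rule 5 (final devoicing): /g/ is a voiced obstruent in word-final position, so it devoices to [k]. /asogikkevevog/ → asogikkevevok.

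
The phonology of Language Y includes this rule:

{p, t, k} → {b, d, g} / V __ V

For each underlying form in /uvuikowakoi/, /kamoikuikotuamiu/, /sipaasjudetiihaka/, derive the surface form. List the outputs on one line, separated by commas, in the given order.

uvuigowagoi, kamoiguigoduamiu, sibaasjudediihaga

/uvuikowakoi/: /k/ is a voiceless stop between vowels /i/ and /o/, so it voices to [g]. /k/ is a voiceless stop between vowels /a/ and /o/, so it voices to [g]. → [uvuigowagoi].
/kamoikuikotuamiu/: /k/ is a voiceless stop between vowels /i/ and /u/, so it voices to [g]. /k/ is a voiceless stop between vowels /i/ and /o/, so it voices to [g]. /t/ is a voiceless stop between vowels /o/ and /u/, so it voices to [d]. → [kamoiguigoduamiu].
/sipaasjudetiihaka/: /p/ is a voiceless stop between vowels /i/ and /a/, so it voices to [b]. /t/ is a voiceless stop between vowels /e/ and /i/, so it voices to [d]. /k/ is a voiceless stop between vowels /a/ and /a/, so it voices to [g]. → [sibaasjudediihaga].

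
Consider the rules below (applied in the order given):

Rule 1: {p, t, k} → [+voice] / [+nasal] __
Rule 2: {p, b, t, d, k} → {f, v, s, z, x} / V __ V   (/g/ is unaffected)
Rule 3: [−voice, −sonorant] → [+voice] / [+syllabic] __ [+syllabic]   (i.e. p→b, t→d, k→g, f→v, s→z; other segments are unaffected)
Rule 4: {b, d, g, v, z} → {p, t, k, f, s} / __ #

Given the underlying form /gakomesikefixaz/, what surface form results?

Rule 1 (post-nasal voicing): no segment meets the environment; /gakomesikefixaz/ is unchanged.
Rule 2 (intervocalic spirantization): /k/ is a stop between vowels /a/ and /o/, so it spirantizes to the fricative [x]. /k/ is a stop between vowels /i/ and /e/, so it spirantizes to the fricative [x]. /gakomesikefixaz/ → gaxomesixefixaz.
Rule 3 (intervocalic voicing): /s/ is a voiceless obstruent between vowels /e/ and /i/, so it voices to [z]. /f/ is a voiceless obstruent between vowels /e/ and /i/, so it voices to [v]. /gaxomesixefixaz/ → gaxomezixevixaz.
Rule 4 (final devoicing): /z/ is a voiced obstruent in word-final position, so it devoices to [s]. /gaxomezixevixaz/ → gaxomezixevixas.

gaxomezixevixas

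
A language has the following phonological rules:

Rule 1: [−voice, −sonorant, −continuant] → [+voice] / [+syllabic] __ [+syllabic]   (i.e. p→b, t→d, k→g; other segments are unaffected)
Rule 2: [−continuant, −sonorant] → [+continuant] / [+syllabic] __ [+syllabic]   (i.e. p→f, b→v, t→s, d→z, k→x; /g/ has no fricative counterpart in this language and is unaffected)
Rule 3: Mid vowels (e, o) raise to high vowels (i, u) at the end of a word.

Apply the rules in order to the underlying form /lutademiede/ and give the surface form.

luzazemiezi

Rule 1 (intervocalic voicing): /t/ is a voiceless stop between vowels /u/ and /a/, so it voices to [d]. /lutademiede/ → ludademiede.
Rule 2 (intervocalic spirantization): /d/ is a stop between vowels /u/ and /a/, so it spirantizes to the fricative [z]. /d/ is a stop between vowels /a/ and /e/, so it spirantizes to the fricative [z]. /d/ is a stop between vowels /e/ and /e/, so it spirantizes to the fricative [z]. /ludademiede/ → luzazemieze.
Rule 3 (final vowel raising): /e/ is a mid vowel in word-final position, so it raises to [i]. /luzazemieze/ → luzazemiezi.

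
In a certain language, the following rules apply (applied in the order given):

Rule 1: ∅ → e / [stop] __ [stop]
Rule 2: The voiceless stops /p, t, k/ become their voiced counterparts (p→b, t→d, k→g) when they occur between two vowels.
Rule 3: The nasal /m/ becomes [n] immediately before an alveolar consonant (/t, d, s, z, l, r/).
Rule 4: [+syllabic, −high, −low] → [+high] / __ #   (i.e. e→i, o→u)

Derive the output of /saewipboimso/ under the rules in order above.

Rule 1 (stop-cluster e-epenthesis): /p/ and /b/ form a stop–stop cluster, so [e] is inserted between them. /saewipboimso/ → saewipeboimso.
Rule 2 (intervocalic voicing): /p/ is a voiceless stop between vowels /i/ and /e/, so it voices to [b]. /saewipeboimso/ → saewibeboimso.
Rule 3 (nasal place assimilation): /m/ precedes the alveolar consonant /s/, so it assimilates in place to [n]. /saewibeboimso/ → saewibeboinso.
Rule 4 (final vowel raising): /o/ is a mid vowel in word-final position, so it raises to [u]. /saewibeboinso/ → saewibeboinsu.

saewibeboinsu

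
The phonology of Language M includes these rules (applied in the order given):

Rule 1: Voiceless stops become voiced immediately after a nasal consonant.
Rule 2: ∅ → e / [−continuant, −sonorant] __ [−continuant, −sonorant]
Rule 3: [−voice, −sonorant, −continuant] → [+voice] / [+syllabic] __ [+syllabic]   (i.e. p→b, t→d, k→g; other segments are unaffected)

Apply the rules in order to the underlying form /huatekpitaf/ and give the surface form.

Rule 1 (post-nasal voicing): no segment meets the environment; /huatekpitaf/ is unchanged.
Rule 2 (stop-cluster e-epenthesis): /k/ and /p/ form a stop–stop cluster, so [e] is inserted between them. /huatekpitaf/ → huatekepitaf.
Rule 3 (intervocalic voicing): /t/ is a voiceless stop between vowels /a/ and /e/, so it voices to [d]. /k/ is a voiceless stop between vowels /e/ and /e/, so it voices to [g]. /p/ is a voiceless stop between vowels /e/ and /i/, so it voices to [b]. /t/ is a voiceless stop between vowels /i/ and /a/, so it voices to [d]. /huatekepitaf/ → huadegebidaf.

huadegebidaf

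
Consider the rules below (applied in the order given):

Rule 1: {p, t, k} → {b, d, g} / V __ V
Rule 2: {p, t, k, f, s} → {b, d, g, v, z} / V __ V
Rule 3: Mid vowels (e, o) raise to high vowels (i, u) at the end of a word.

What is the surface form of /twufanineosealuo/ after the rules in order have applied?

twuvanineozealuu

Rule 1 (intervocalic voicing): no segment meets the environment; /twufanineosealuo/ is unchanged.
Rule 2 (intervocalic voicing): /f/ is a voiceless obstruent between vowels /u/ and /a/, so it voices to [v]. /s/ is a voiceless obstruent between vowels /o/ and /e/, so it voices to [z]. /twufanineosealuo/ → twuvanineozealuo.
Rule 3 (final vowel raising): /o/ is a mid vowel in word-final position, so it raises to [u]. /twuvanineozealuo/ → twuvanineozealuu.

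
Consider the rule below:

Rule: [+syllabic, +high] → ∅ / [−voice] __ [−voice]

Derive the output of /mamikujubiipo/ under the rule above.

mamikujubiipo

No segment of /mamikujubiipo/ meets the structural description of the rule, so the form surfaces unchanged.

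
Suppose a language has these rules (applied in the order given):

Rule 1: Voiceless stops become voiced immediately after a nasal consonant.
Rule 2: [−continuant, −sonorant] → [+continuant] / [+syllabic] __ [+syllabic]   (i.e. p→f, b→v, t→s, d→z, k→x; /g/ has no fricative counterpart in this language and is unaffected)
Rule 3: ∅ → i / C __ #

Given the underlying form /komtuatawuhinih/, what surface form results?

komduasawuhinihi

Rule 1 (post-nasal voicing): /t/ is a voiceless stop immediately after the nasal /m/, so it voices to [d]. /komtuatawuhinih/ → komduatawuhinih.
Rule 2 (intervocalic spirantization): /t/ is a stop between vowels /a/ and /a/, so it spirantizes to the fricative [s]. /komduatawuhinih/ → komduasawuhinih.
Rule 3 (final i-epenthesis): the form ends in the consonant /h/, so [i] is inserted word-finally. /komduasawuhinih/ → komduasawuhinihi.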